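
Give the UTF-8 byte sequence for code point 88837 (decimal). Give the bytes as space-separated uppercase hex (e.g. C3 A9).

F0 95 AC 85

U+15B05 = 0x15B05 = 88837 decimal. In range U+10000–U+10FFFF → 4-byte form: 11110xxx 10xxxxxx 10xxxxxx 10xxxxxx.
Binary (21 bits): 000010101101100000101.
Split 3+6+6+6: 000 | 010101 | 101100 | 000101.
Byte 1: 11110000 = 0xF0.
Byte 2: 10010101 = 0x95.
Byte 3: 10101100 = 0xAC.
Byte 4: 10000101 = 0x85.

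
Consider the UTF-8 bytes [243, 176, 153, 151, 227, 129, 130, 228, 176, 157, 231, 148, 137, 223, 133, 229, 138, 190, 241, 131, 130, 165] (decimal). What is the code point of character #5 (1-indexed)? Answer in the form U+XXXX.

U+07C5

Offset 0: leading byte 0xF3 = 11110011 → 4-byte char #1 = F3 B0 99 97.
Offset 4: leading byte 0xE3 = 11100011 → 3-byte char #2 = E3 81 82.
Offset 7: leading byte 0xE4 = 11100100 → 3-byte char #3 = E4 B0 9D.
Offset 10: leading byte 0xE7 = 11100111 → 3-byte char #4 = E7 94 89.
Offset 13: leading byte 0xDF = 11011111 → 2-byte char #5 = DF 85.
Leading byte 0xDF = 11011111 matches 110xxxxx → 2-byte sequence.
Byte 1: 0xDF = 11011111, payload 11111 (5 bits).
Byte 2: 0x85 = 10000101 (10xxxxxx ✓), payload 000101.
Concatenate: 11111000101 = 0x7C5 (11 bits → U+07C5).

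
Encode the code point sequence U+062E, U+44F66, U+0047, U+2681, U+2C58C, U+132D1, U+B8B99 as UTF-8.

U+062E: 2-byte form → D8 AE.
U+44F66: 4-byte form → F1 84 BD A6.
U+0047: 1-byte form → 47.
U+2681: 3-byte form → E2 9A 81.
U+2C58C: 4-byte form → F0 AC 96 8C.
U+132D1: 4-byte form → F0 93 8B 91.
U+B8B99: 4-byte form → F2 B8 AE 99.
Concatenated (22 bytes): D8 AE F1 84 BD A6 47 E2 9A 81 F0 AC 96 8C F0 93 8B 91 F2 B8 AE 99.

D8 AE F1 84 BD A6 47 E2 9A 81 F0 AC 96 8C F0 93 8B 91 F2 B8 AE 99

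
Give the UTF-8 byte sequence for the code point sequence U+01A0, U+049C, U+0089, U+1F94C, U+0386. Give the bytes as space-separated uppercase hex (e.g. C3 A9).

U+01A0: 2-byte form → C6 A0.
U+049C: 2-byte form → D2 9C.
U+0089: 2-byte form → C2 89.
U+1F94C: 4-byte form → F0 9F A5 8C.
U+0386: 2-byte form → CE 86.
Concatenated (12 bytes): C6 A0 D2 9C C2 89 F0 9F A5 8C CE 86.

C6 A0 D2 9C C2 89 F0 9F A5 8C CE 86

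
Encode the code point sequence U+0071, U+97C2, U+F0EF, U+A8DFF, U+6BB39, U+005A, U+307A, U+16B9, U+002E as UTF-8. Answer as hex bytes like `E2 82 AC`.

U+0071: 1-byte form → 71.
U+97C2: 3-byte form → E9 9F 82.
U+F0EF: 3-byte form → EF 83 AF.
U+A8DFF: 4-byte form → F2 A8 B7 BF.
U+6BB39: 4-byte form → F1 AB AC B9.
U+005A: 1-byte form → 5A.
U+307A: 3-byte form → E3 81 BA.
U+16B9: 3-byte form → E1 9A B9.
U+002E: 1-byte form → 2E.
Concatenated (23 bytes): 71 E9 9F 82 EF 83 AF F2 A8 B7 BF F1 AB AC B9 5A E3 81 BA E1 9A B9 2E.

71 E9 9F 82 EF 83 AF F2 A8 B7 BF F1 AB AC B9 5A E3 81 BA E1 9A B9 2E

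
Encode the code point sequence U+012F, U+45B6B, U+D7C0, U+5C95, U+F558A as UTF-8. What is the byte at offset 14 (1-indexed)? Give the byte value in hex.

0xB5

1-indexed offset 14 is 0-indexed offset 13.
U+012F → 2-byte form C4 AF at offsets 0–1.
U+45B6B → 4-byte form F1 85 AD AB at offsets 2–5.
U+D7C0 → 3-byte form ED 9F 80 at offsets 6–8.
U+5C95 → 3-byte form E5 B2 95 at offsets 9–11.
U+F558A → 4-byte form F3 B5 96 8A at offsets 12–15.
Offset 13 falls in char 5's range; it's byte 2 of F3 B5 96 8A = 0xB5.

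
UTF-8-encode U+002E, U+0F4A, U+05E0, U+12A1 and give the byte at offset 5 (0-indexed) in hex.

U+002E → 1-byte form 2E at offsets 0–0.
U+0F4A → 3-byte form E0 BD 8A at offsets 1–3.
U+05E0 → 2-byte form D7 A0 at offsets 4–5.
Offset 5 falls in char 3's range; it's byte 2 of D7 A0 = 0xA0.

0xA0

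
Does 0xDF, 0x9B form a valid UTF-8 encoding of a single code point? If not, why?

Leading byte 0xDF = 11011111 → 2-byte form.
Continuation bytes 0x9B=10011011 all match 10xxxxxx.
Decoded value 0x7DB is ≥ 0x80 (shortest form) and not a surrogate.

valid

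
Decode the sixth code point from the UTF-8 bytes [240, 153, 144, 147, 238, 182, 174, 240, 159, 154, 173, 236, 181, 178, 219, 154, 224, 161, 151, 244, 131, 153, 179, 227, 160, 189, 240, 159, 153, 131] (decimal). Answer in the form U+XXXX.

U+0857

Offset 0: leading byte 0xF0 = 11110000 → 4-byte char #1 = F0 99 90 93.
Offset 4: leading byte 0xEE = 11101110 → 3-byte char #2 = EE B6 AE.
Offset 7: leading byte 0xF0 = 11110000 → 4-byte char #3 = F0 9F 9A AD.
Offset 11: leading byte 0xEC = 11101100 → 3-byte char #4 = EC B5 B2.
Offset 14: leading byte 0xDB = 11011011 → 2-byte char #5 = DB 9A.
Offset 16: leading byte 0xE0 = 11100000 → 3-byte char #6 = E0 A1 97.
Leading byte 0xE0 = 11100000 matches 1110xxxx → 3-byte sequence.
Byte 1: 0xE0 = 11100000, payload 0000 (4 bits).
Byte 2: 0xA1 = 10100001 (10xxxxxx ✓), payload 100001.
Byte 3: 0x97 = 10010111 (10xxxxxx ✓), payload 010111.
Concatenate: 0000100001010111 = 0x857 (16 bits → U+0857).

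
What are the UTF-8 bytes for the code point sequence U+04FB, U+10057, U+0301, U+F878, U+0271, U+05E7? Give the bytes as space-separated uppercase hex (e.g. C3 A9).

U+04FB: 2-byte form → D3 BB.
U+10057: 4-byte form → F0 90 81 97.
U+0301: 2-byte form → CC 81.
U+F878: 3-byte form → EF A1 B8.
U+0271: 2-byte form → C9 B1.
U+05E7: 2-byte form → D7 A7.
Concatenated (15 bytes): D3 BB F0 90 81 97 CC 81 EF A1 B8 C9 B1 D7 A7.

D3 BB F0 90 81 97 CC 81 EF A1 B8 C9 B1 D7 A7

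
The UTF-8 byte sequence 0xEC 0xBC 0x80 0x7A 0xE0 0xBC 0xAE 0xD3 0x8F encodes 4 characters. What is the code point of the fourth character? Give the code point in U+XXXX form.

Offset 0: leading byte 0xEC = 11101100 → 3-byte char #1 = EC BC 80.
Offset 3: leading byte 0x7A = 01111010 → 1-byte char #2 = 7A.
Offset 4: leading byte 0xE0 = 11100000 → 3-byte char #3 = E0 BC AE.
Offset 7: leading byte 0xD3 = 11010011 → 2-byte char #4 = D3 8F.
Leading byte 0xD3 = 11010011 matches 110xxxxx → 2-byte sequence.
Byte 1: 0xD3 = 11010011, payload 10011 (5 bits).
Byte 2: 0x8F = 10001111 (10xxxxxx ✓), payload 001111.
Concatenate: 10011001111 = 0x4CF (11 bits → U+04CF).

U+04CF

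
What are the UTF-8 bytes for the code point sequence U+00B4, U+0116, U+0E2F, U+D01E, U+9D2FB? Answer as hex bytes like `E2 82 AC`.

C2 B4 C4 96 E0 B8 AF ED 80 9E F2 9D 8B BB

U+00B4: 2-byte form → C2 B4.
U+0116: 2-byte form → C4 96.
U+0E2F: 3-byte form → E0 B8 AF.
U+D01E: 3-byte form → ED 80 9E.
U+9D2FB: 4-byte form → F2 9D 8B BB.
Concatenated (14 bytes): C2 B4 C4 96 E0 B8 AF ED 80 9E F2 9D 8B BB.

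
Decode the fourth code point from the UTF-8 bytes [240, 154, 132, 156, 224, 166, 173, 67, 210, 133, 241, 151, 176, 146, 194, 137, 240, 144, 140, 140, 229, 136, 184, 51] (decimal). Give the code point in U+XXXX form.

U+0485

Offset 0: leading byte 0xF0 = 11110000 → 4-byte char #1 = F0 9A 84 9C.
Offset 4: leading byte 0xE0 = 11100000 → 3-byte char #2 = E0 A6 AD.
Offset 7: leading byte 0x43 = 01000011 → 1-byte char #3 = 43.
Offset 8: leading byte 0xD2 = 11010010 → 2-byte char #4 = D2 85.
Leading byte 0xD2 = 11010010 matches 110xxxxx → 2-byte sequence.
Byte 1: 0xD2 = 11010010, payload 10010 (5 bits).
Byte 2: 0x85 = 10000101 (10xxxxxx ✓), payload 000101.
Concatenate: 10010000101 = 0x485 (11 bits → U+0485).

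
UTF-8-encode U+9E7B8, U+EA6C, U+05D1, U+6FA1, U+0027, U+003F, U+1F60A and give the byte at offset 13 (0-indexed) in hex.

0x3F

U+9E7B8 → 4-byte form F2 9E 9E B8 at offsets 0–3.
U+EA6C → 3-byte form EE A9 AC at offsets 4–6.
U+05D1 → 2-byte form D7 91 at offsets 7–8.
U+6FA1 → 3-byte form E6 BE A1 at offsets 9–11.
U+0027 → 1-byte form 27 at offsets 12–12.
U+003F → 1-byte form 3F at offsets 13–13.
Offset 13 falls in char 6's range; it's byte 1 of 3F = 0x3F.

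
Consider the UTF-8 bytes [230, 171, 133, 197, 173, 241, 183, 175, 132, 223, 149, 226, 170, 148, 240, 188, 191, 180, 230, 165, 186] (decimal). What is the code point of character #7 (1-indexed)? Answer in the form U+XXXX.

Offset 0: leading byte 0xE6 = 11100110 → 3-byte char #1 = E6 AB 85.
Offset 3: leading byte 0xC5 = 11000101 → 2-byte char #2 = C5 AD.
Offset 5: leading byte 0xF1 = 11110001 → 4-byte char #3 = F1 B7 AF 84.
Offset 9: leading byte 0xDF = 11011111 → 2-byte char #4 = DF 95.
Offset 11: leading byte 0xE2 = 11100010 → 3-byte char #5 = E2 AA 94.
Offset 14: leading byte 0xF0 = 11110000 → 4-byte char #6 = F0 BC BF B4.
Offset 18: leading byte 0xE6 = 11100110 → 3-byte char #7 = E6 A5 BA.
Leading byte 0xE6 = 11100110 matches 1110xxxx → 3-byte sequence.
Byte 1: 0xE6 = 11100110, payload 0110 (4 bits).
Byte 2: 0xA5 = 10100101 (10xxxxxx ✓), payload 100101.
Byte 3: 0xBA = 10111010 (10xxxxxx ✓), payload 111010.
Concatenate: 0110100101111010 = 0x697A (16 bits → U+697A).

U+697A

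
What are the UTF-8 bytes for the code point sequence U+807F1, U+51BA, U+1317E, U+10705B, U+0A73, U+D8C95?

F2 80 9F B1 E5 86 BA F0 93 85 BE F4 87 81 9B E0 A9 B3 F3 98 B2 95

U+807F1: 4-byte form → F2 80 9F B1.
U+51BA: 3-byte form → E5 86 BA.
U+1317E: 4-byte form → F0 93 85 BE.
U+10705B: 4-byte form → F4 87 81 9B.
U+0A73: 3-byte form → E0 A9 B3.
U+D8C95: 4-byte form → F3 98 B2 95.
Concatenated (22 bytes): F2 80 9F B1 E5 86 BA F0 93 85 BE F4 87 81 9B E0 A9 B3 F3 98 B2 95.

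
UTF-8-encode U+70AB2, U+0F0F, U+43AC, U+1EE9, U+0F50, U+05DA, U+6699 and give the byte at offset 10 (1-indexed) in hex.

0xAC

1-indexed offset 10 is 0-indexed offset 9.
U+70AB2 → 4-byte form F1 B0 AA B2 at offsets 0–3.
U+0F0F → 3-byte form E0 BC 8F at offsets 4–6.
U+43AC → 3-byte form E4 8E AC at offsets 7–9.
Offset 9 falls in char 3's range; it's byte 3 of E4 8E AC = 0xAC.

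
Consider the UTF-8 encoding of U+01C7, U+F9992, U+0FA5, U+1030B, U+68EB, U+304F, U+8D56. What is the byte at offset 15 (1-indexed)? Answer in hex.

0xA3

1-indexed offset 15 is 0-indexed offset 14.
U+01C7 → 2-byte form C7 87 at offsets 0–1.
U+F9992 → 4-byte form F3 B9 A6 92 at offsets 2–5.
U+0FA5 → 3-byte form E0 BE A5 at offsets 6–8.
U+1030B → 4-byte form F0 90 8C 8B at offsets 9–12.
U+68EB → 3-byte form E6 A3 AB at offsets 13–15.
Offset 14 falls in char 5's range; it's byte 2 of E6 A3 AB = 0xA3.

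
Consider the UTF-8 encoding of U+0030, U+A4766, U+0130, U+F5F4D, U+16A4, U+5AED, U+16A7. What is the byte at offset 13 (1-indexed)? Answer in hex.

1-indexed offset 13 is 0-indexed offset 12.
U+0030 → 1-byte form 30 at offsets 0–0.
U+A4766 → 4-byte form F2 A4 9D A6 at offsets 1–4.
U+0130 → 2-byte form C4 B0 at offsets 5–6.
U+F5F4D → 4-byte form F3 B5 BD 8D at offsets 7–10.
U+16A4 → 3-byte form E1 9A A4 at offsets 11–13.
Offset 12 falls in char 5's range; it's byte 2 of E1 9A A4 = 0x9A.

0x9A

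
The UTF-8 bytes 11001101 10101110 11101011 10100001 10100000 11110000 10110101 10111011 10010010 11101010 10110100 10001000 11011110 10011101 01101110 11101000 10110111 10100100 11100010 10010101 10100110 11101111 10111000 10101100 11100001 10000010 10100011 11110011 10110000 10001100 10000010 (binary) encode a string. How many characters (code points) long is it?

11

Byte at offset 0: 0xCD = 11001101 → 2-byte char (#1). Advance 2.
Byte at offset 2: 0xEB = 11101011 → 3-byte char (#2). Advance 3.
Byte at offset 5: 0xF0 = 11110000 → 4-byte char (#3). Advance 4.
Byte at offset 9: 0xEA = 11101010 → 3-byte char (#4). Advance 3.
Byte at offset 12: 0xDE = 11011110 → 2-byte char (#5). Advance 2.
Byte at offset 14: 0x6E = 01101110 → 1-byte char (#6). Advance 1.
Byte at offset 15: 0xE8 = 11101000 → 3-byte char (#7). Advance 3.
Byte at offset 18: 0xE2 = 11100010 → 3-byte char (#8). Advance 3.
Byte at offset 21: 0xEF = 11101111 → 3-byte char (#9). Advance 3.
Byte at offset 24: 0xE1 = 11100001 → 3-byte char (#10). Advance 3.
Byte at offset 27: 0xF3 = 11110011 → 4-byte char (#11). Advance 4.
Reached end at offset 31 after 11 code points.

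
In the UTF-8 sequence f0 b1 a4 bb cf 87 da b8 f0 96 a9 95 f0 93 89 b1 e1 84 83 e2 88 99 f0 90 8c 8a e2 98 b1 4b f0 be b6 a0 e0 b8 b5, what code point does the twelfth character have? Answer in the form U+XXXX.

Offset 0: leading byte 0xF0 = 11110000 → 4-byte char #1 = F0 B1 A4 BB.
Offset 4: leading byte 0xCF = 11001111 → 2-byte char #2 = CF 87.
Offset 6: leading byte 0xDA = 11011010 → 2-byte char #3 = DA B8.
Offset 8: leading byte 0xF0 = 11110000 → 4-byte char #4 = F0 96 A9 95.
Offset 12: leading byte 0xF0 = 11110000 → 4-byte char #5 = F0 93 89 B1.
Offset 16: leading byte 0xE1 = 11100001 → 3-byte char #6 = E1 84 83.
Offset 19: leading byte 0xE2 = 11100010 → 3-byte char #7 = E2 88 99.
Offset 22: leading byte 0xF0 = 11110000 → 4-byte char #8 = F0 90 8C 8A.
Offset 26: leading byte 0xE2 = 11100010 → 3-byte char #9 = E2 98 B1.
Offset 29: leading byte 0x4B = 01001011 → 1-byte char #10 = 4B.
Offset 30: leading byte 0xF0 = 11110000 → 4-byte char #11 = F0 BE B6 A0.
Offset 34: leading byte 0xE0 = 11100000 → 3-byte char #12 = E0 B8 B5.
Leading byte 0xE0 = 11100000 matches 1110xxxx → 3-byte sequence.
Byte 1: 0xE0 = 11100000, payload 0000 (4 bits).
Byte 2: 0xB8 = 10111000 (10xxxxxx ✓), payload 111000.
Byte 3: 0xB5 = 10110101 (10xxxxxx ✓), payload 110101.
Concatenate: 0000111000110101 = 0xE35 (16 bits → U+0E35).

U+0E35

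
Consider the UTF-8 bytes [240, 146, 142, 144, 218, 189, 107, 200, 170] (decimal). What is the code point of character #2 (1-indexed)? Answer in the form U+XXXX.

U+06BD

Offset 0: leading byte 0xF0 = 11110000 → 4-byte char #1 = F0 92 8E 90.
Offset 4: leading byte 0xDA = 11011010 → 2-byte char #2 = DA BD.
Leading byte 0xDA = 11011010 matches 110xxxxx → 2-byte sequence.
Byte 1: 0xDA = 11011010, payload 11010 (5 bits).
Byte 2: 0xBD = 10111101 (10xxxxxx ✓), payload 111101.
Concatenate: 11010111101 = 0x6BD (11 bits → U+06BD).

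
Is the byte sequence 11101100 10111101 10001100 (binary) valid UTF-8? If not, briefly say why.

Leading byte 0xEC = 11101100 → 3-byte form.
Continuation bytes 0xBD=10111101, 0x8C=10001100 all match 10xxxxxx.
Decoded value 0xCF4C is ≥ 0x800 (shortest form) and not a surrogate.

valid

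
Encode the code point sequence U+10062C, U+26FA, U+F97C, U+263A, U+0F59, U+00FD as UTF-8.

F4 80 98 AC E2 9B BA EF A5 BC E2 98 BA E0 BD 99 C3 BD

U+10062C: 4-byte form → F4 80 98 AC.
U+26FA: 3-byte form → E2 9B BA.
U+F97C: 3-byte form → EF A5 BC.
U+263A: 3-byte form → E2 98 BA.
U+0F59: 3-byte form → E0 BD 99.
U+00FD: 2-byte form → C3 BD.
Concatenated (18 bytes): F4 80 98 AC E2 9B BA EF A5 BC E2 98 BA E0 BD 99 C3 BD.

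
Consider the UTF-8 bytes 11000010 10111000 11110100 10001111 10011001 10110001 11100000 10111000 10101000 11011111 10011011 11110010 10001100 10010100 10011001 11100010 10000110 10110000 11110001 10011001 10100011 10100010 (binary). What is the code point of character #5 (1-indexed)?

U+8C519

Offset 0: leading byte 0xC2 = 11000010 → 2-byte char #1 = C2 B8.
Offset 2: leading byte 0xF4 = 11110100 → 4-byte char #2 = F4 8F 99 B1.
Offset 6: leading byte 0xE0 = 11100000 → 3-byte char #3 = E0 B8 A8.
Offset 9: leading byte 0xDF = 11011111 → 2-byte char #4 = DF 9B.
Offset 11: leading byte 0xF2 = 11110010 → 4-byte char #5 = F2 8C 94 99.
Leading byte 0xF2 = 11110010 matches 11110xxx → 4-byte sequence.
Byte 1: 0xF2 = 11110010, payload 010 (3 bits).
Byte 2: 0x8C = 10001100 (10xxxxxx ✓), payload 001100.
Byte 3: 0x94 = 10010100 (10xxxxxx ✓), payload 010100.
Byte 4: 0x99 = 10011001 (10xxxxxx ✓), payload 011001.
Concatenate: 010001100010100011001 = 0x8C519 (21 bits → U+8C519).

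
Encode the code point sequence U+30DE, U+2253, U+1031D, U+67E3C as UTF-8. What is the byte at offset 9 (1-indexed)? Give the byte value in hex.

1-indexed offset 9 is 0-indexed offset 8.
U+30DE → 3-byte form E3 83 9E at offsets 0–2.
U+2253 → 3-byte form E2 89 93 at offsets 3–5.
U+1031D → 4-byte form F0 90 8C 9D at offsets 6–9.
Offset 8 falls in char 3's range; it's byte 3 of F0 90 8C 9D = 0x8C.

0x8C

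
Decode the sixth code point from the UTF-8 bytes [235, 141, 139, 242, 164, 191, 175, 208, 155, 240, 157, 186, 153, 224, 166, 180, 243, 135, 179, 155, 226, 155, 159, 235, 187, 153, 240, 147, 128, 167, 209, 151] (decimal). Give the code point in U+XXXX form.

U+C7CDB

Offset 0: leading byte 0xEB = 11101011 → 3-byte char #1 = EB 8D 8B.
Offset 3: leading byte 0xF2 = 11110010 → 4-byte char #2 = F2 A4 BF AF.
Offset 7: leading byte 0xD0 = 11010000 → 2-byte char #3 = D0 9B.
Offset 9: leading byte 0xF0 = 11110000 → 4-byte char #4 = F0 9D BA 99.
Offset 13: leading byte 0xE0 = 11100000 → 3-byte char #5 = E0 A6 B4.
Offset 16: leading byte 0xF3 = 11110011 → 4-byte char #6 = F3 87 B3 9B.
Leading byte 0xF3 = 11110011 matches 11110xxx → 4-byte sequence.
Byte 1: 0xF3 = 11110011, payload 011 (3 bits).
Byte 2: 0x87 = 10000111 (10xxxxxx ✓), payload 000111.
Byte 3: 0xB3 = 10110011 (10xxxxxx ✓), payload 110011.
Byte 4: 0x9B = 10011011 (10xxxxxx ✓), payload 011011.
Concatenate: 011000111110011011011 = 0xC7CDB (21 bits → U+C7CDB).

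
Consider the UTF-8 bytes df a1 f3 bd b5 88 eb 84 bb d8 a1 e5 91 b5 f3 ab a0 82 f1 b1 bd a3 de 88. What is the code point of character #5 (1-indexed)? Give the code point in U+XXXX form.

Offset 0: leading byte 0xDF = 11011111 → 2-byte char #1 = DF A1.
Offset 2: leading byte 0xF3 = 11110011 → 4-byte char #2 = F3 BD B5 88.
Offset 6: leading byte 0xEB = 11101011 → 3-byte char #3 = EB 84 BB.
Offset 9: leading byte 0xD8 = 11011000 → 2-byte char #4 = D8 A1.
Offset 11: leading byte 0xE5 = 11100101 → 3-byte char #5 = E5 91 B5.
Leading byte 0xE5 = 11100101 matches 1110xxxx → 3-byte sequence.
Byte 1: 0xE5 = 11100101, payload 0101 (4 bits).
Byte 2: 0x91 = 10010001 (10xxxxxx ✓), payload 010001.
Byte 3: 0xB5 = 10110101 (10xxxxxx ✓), payload 110101.
Concatenate: 0101010001110101 = 0x5475 (16 bits → U+5475).

U+5475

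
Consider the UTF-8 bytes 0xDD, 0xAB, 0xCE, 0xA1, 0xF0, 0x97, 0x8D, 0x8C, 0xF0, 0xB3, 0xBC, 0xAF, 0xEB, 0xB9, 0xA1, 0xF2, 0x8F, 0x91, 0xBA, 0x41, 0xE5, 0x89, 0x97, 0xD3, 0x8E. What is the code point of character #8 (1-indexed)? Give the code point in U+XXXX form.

U+5257

Offset 0: leading byte 0xDD = 11011101 → 2-byte char #1 = DD AB.
Offset 2: leading byte 0xCE = 11001110 → 2-byte char #2 = CE A1.
Offset 4: leading byte 0xF0 = 11110000 → 4-byte char #3 = F0 97 8D 8C.
Offset 8: leading byte 0xF0 = 11110000 → 4-byte char #4 = F0 B3 BC AF.
Offset 12: leading byte 0xEB = 11101011 → 3-byte char #5 = EB B9 A1.
Offset 15: leading byte 0xF2 = 11110010 → 4-byte char #6 = F2 8F 91 BA.
Offset 19: leading byte 0x41 = 01000001 → 1-byte char #7 = 41.
Offset 20: leading byte 0xE5 = 11100101 → 3-byte char #8 = E5 89 97.
Leading byte 0xE5 = 11100101 matches 1110xxxx → 3-byte sequence.
Byte 1: 0xE5 = 11100101, payload 0101 (4 bits).
Byte 2: 0x89 = 10001001 (10xxxxxx ✓), payload 001001.
Byte 3: 0x97 = 10010111 (10xxxxxx ✓), payload 010111.
Concatenate: 0101001001010111 = 0x5257 (16 bits → U+5257).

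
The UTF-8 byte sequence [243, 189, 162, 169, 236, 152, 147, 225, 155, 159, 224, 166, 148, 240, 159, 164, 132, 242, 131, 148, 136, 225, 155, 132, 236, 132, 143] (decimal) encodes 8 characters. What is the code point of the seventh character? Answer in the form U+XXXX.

U+16C4

Offset 0: leading byte 0xF3 = 11110011 → 4-byte char #1 = F3 BD A2 A9.
Offset 4: leading byte 0xEC = 11101100 → 3-byte char #2 = EC 98 93.
Offset 7: leading byte 0xE1 = 11100001 → 3-byte char #3 = E1 9B 9F.
Offset 10: leading byte 0xE0 = 11100000 → 3-byte char #4 = E0 A6 94.
Offset 13: leading byte 0xF0 = 11110000 → 4-byte char #5 = F0 9F A4 84.
Offset 17: leading byte 0xF2 = 11110010 → 4-byte char #6 = F2 83 94 88.
Offset 21: leading byte 0xE1 = 11100001 → 3-byte char #7 = E1 9B 84.
Leading byte 0xE1 = 11100001 matches 1110xxxx → 3-byte sequence.
Byte 1: 0xE1 = 11100001, payload 0001 (4 bits).
Byte 2: 0x9B = 10011011 (10xxxxxx ✓), payload 011011.
Byte 3: 0x84 = 10000100 (10xxxxxx ✓), payload 000100.
Concatenate: 0001011011000100 = 0x16C4 (16 bits → U+16C4).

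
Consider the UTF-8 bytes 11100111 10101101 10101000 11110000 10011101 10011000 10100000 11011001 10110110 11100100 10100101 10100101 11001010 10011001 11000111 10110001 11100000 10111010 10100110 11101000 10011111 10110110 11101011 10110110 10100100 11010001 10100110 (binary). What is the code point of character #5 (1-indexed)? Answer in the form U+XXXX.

U+0299

Offset 0: leading byte 0xE7 = 11100111 → 3-byte char #1 = E7 AD A8.
Offset 3: leading byte 0xF0 = 11110000 → 4-byte char #2 = F0 9D 98 A0.
Offset 7: leading byte 0xD9 = 11011001 → 2-byte char #3 = D9 B6.
Offset 9: leading byte 0xE4 = 11100100 → 3-byte char #4 = E4 A5 A5.
Offset 12: leading byte 0xCA = 11001010 → 2-byte char #5 = CA 99.
Leading byte 0xCA = 11001010 matches 110xxxxx → 2-byte sequence.
Byte 1: 0xCA = 11001010, payload 01010 (5 bits).
Byte 2: 0x99 = 10011001 (10xxxxxx ✓), payload 011001.
Concatenate: 01010011001 = 0x299 (11 bits → U+0299).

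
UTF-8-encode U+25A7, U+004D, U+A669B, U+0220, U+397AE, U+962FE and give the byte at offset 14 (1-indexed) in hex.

1-indexed offset 14 is 0-indexed offset 13.
U+25A7 → 3-byte form E2 96 A7 at offsets 0–2.
U+004D → 1-byte form 4D at offsets 3–3.
U+A669B → 4-byte form F2 A6 9A 9B at offsets 4–7.
U+0220 → 2-byte form C8 A0 at offsets 8–9.
U+397AE → 4-byte form F0 B9 9E AE at offsets 10–13.
Offset 13 falls in char 5's range; it's byte 4 of F0 B9 9E AE = 0xAE.

0xAE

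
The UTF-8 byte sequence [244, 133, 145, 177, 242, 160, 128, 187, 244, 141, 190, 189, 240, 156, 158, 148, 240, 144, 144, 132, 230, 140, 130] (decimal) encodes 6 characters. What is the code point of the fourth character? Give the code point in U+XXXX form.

U+1C794

Offset 0: leading byte 0xF4 = 11110100 → 4-byte char #1 = F4 85 91 B1.
Offset 4: leading byte 0xF2 = 11110010 → 4-byte char #2 = F2 A0 80 BB.
Offset 8: leading byte 0xF4 = 11110100 → 4-byte char #3 = F4 8D BE BD.
Offset 12: leading byte 0xF0 = 11110000 → 4-byte char #4 = F0 9C 9E 94.
Leading byte 0xF0 = 11110000 matches 11110xxx → 4-byte sequence.
Byte 1: 0xF0 = 11110000, payload 000 (3 bits).
Byte 2: 0x9C = 10011100 (10xxxxxx ✓), payload 011100.
Byte 3: 0x9E = 10011110 (10xxxxxx ✓), payload 011110.
Byte 4: 0x94 = 10010100 (10xxxxxx ✓), payload 010100.
Concatenate: 000011100011110010100 = 0x1C794 (21 bits → U+1C794).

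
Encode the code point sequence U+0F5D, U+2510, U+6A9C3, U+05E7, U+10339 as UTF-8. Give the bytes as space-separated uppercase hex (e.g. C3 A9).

E0 BD 9D E2 94 90 F1 AA A7 83 D7 A7 F0 90 8C B9

U+0F5D: 3-byte form → E0 BD 9D.
U+2510: 3-byte form → E2 94 90.
U+6A9C3: 4-byte form → F1 AA A7 83.
U+05E7: 2-byte form → D7 A7.
U+10339: 4-byte form → F0 90 8C B9.
Concatenated (16 bytes): E0 BD 9D E2 94 90 F1 AA A7 83 D7 A7 F0 90 8C B9.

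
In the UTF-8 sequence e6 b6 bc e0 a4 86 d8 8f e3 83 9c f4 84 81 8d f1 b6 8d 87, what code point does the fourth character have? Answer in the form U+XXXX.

U+30DC

Offset 0: leading byte 0xE6 = 11100110 → 3-byte char #1 = E6 B6 BC.
Offset 3: leading byte 0xE0 = 11100000 → 3-byte char #2 = E0 A4 86.
Offset 6: leading byte 0xD8 = 11011000 → 2-byte char #3 = D8 8F.
Offset 8: leading byte 0xE3 = 11100011 → 3-byte char #4 = E3 83 9C.
Leading byte 0xE3 = 11100011 matches 1110xxxx → 3-byte sequence.
Byte 1: 0xE3 = 11100011, payload 0011 (4 bits).
Byte 2: 0x83 = 10000011 (10xxxxxx ✓), payload 000011.
Byte 3: 0x9C = 10011100 (10xxxxxx ✓), payload 011100.
Concatenate: 0011000011011100 = 0x30DC (16 bits → U+30DC).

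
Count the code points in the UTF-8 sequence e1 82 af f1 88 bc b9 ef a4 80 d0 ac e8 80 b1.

Byte at offset 0: 0xE1 = 11100001 → 3-byte char (#1). Advance 3.
Byte at offset 3: 0xF1 = 11110001 → 4-byte char (#2). Advance 4.
Byte at offset 7: 0xEF = 11101111 → 3-byte char (#3). Advance 3.
Byte at offset 10: 0xD0 = 11010000 → 2-byte char (#4). Advance 2.
Byte at offset 12: 0xE8 = 11101000 → 3-byte char (#5). Advance 3.
Reached end at offset 15 after 5 code points.

5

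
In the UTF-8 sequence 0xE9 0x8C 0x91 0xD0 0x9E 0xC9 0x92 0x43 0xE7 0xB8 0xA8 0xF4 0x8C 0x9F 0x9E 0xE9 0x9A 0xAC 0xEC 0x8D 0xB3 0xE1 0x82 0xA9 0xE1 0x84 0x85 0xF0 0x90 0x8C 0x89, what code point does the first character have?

Offset 0: leading byte 0xE9 = 11101001 → 3-byte char #1 = E9 8C 91.
Leading byte 0xE9 = 11101001 matches 1110xxxx → 3-byte sequence.
Byte 1: 0xE9 = 11101001, payload 1001 (4 bits).
Byte 2: 0x8C = 10001100 (10xxxxxx ✓), payload 001100.
Byte 3: 0x91 = 10010001 (10xxxxxx ✓), payload 010001.
Concatenate: 1001001100010001 = 0x9311 (16 bits → U+9311).

U+9311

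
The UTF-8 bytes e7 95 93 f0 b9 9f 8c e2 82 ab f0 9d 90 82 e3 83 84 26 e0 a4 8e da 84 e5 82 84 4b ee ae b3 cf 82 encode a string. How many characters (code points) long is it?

Byte at offset 0: 0xE7 = 11100111 → 3-byte char (#1). Advance 3.
Byte at offset 3: 0xF0 = 11110000 → 4-byte char (#2). Advance 4.
Byte at offset 7: 0xE2 = 11100010 → 3-byte char (#3). Advance 3.
Byte at offset 10: 0xF0 = 11110000 → 4-byte char (#4). Advance 4.
Byte at offset 14: 0xE3 = 11100011 → 3-byte char (#5). Advance 3.
Byte at offset 17: 0x26 = 00100110 → 1-byte char (#6). Advance 1.
Byte at offset 18: 0xE0 = 11100000 → 3-byte char (#7). Advance 3.
Byte at offset 21: 0xDA = 11011010 → 2-byte char (#8). Advance 2.
Byte at offset 23: 0xE5 = 11100101 → 3-byte char (#9). Advance 3.
Byte at offset 26: 0x4B = 01001011 → 1-byte char (#10). Advance 1.
Byte at offset 27: 0xEE = 11101110 → 3-byte char (#11). Advance 3.
Byte at offset 30: 0xCF = 11001111 → 2-byte char (#12). Advance 2.
Reached end at offset 32 after 12 code points.

12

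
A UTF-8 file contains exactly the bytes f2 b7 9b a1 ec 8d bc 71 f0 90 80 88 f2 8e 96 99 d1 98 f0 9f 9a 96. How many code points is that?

7

Byte at offset 0: 0xF2 = 11110010 → 4-byte char (#1). Advance 4.
Byte at offset 4: 0xEC = 11101100 → 3-byte char (#2). Advance 3.
Byte at offset 7: 0x71 = 01110001 → 1-byte char (#3). Advance 1.
Byte at offset 8: 0xF0 = 11110000 → 4-byte char (#4). Advance 4.
Byte at offset 12: 0xF2 = 11110010 → 4-byte char (#5). Advance 4.
Byte at offset 16: 0xD1 = 11010001 → 2-byte char (#6). Advance 2.
Byte at offset 18: 0xF0 = 11110000 → 4-byte char (#7). Advance 4.
Reached end at offset 22 after 7 code points.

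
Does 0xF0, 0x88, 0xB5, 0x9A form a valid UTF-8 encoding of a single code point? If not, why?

invalid (overlong encoding)

Leading byte 0xF0 = 11110000 → 4-byte form.
Continuation bytes all match 10xxxxxx. Payload decodes to 0x8D5A.
But 0x8D5A < 0x10000, the minimum for a 4-byte sequence — this is an overlong encoding.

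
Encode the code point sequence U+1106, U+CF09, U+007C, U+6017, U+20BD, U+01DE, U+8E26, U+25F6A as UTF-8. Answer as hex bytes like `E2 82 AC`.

U+1106: 3-byte form → E1 84 86.
U+CF09: 3-byte form → EC BC 89.
U+007C: 1-byte form → 7C.
U+6017: 3-byte form → E6 80 97.
U+20BD: 3-byte form → E2 82 BD.
U+01DE: 2-byte form → C7 9E.
U+8E26: 3-byte form → E8 B8 A6.
U+25F6A: 4-byte form → F0 A5 BD AA.
Concatenated (22 bytes): E1 84 86 EC BC 89 7C E6 80 97 E2 82 BD C7 9E E8 B8 A6 F0 A5 BD AA.

E1 84 86 EC BC 89 7C E6 80 97 E2 82 BD C7 9E E8 B8 A6 F0 A5 BD AA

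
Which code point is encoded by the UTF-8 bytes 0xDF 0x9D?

U+07DD

Leading byte 0xDF = 11011111 matches 110xxxxx → 2-byte sequence.
Byte 1: 0xDF = 11011111, payload 11111 (5 bits).
Byte 2: 0x9D = 10011101 (10xxxxxx ✓), payload 011101.
Concatenate: 11111011101 = 0x7DD (11 bits → U+07DD).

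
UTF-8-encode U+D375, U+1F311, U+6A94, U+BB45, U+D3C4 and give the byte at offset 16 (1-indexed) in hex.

0x84

1-indexed offset 16 is 0-indexed offset 15.
U+D375 → 3-byte form ED 8D B5 at offsets 0–2.
U+1F311 → 4-byte form F0 9F 8C 91 at offsets 3–6.
U+6A94 → 3-byte form E6 AA 94 at offsets 7–9.
U+BB45 → 3-byte form EB AD 85 at offsets 10–12.
U+D3C4 → 3-byte form ED 8F 84 at offsets 13–15.
Offset 15 falls in char 5's range; it's byte 3 of ED 8F 84 = 0x84.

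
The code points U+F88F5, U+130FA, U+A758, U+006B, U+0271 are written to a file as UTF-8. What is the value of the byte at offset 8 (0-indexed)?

0xEA

U+F88F5 → 4-byte form F3 B8 A3 B5 at offsets 0–3.
U+130FA → 4-byte form F0 93 83 BA at offsets 4–7.
U+A758 → 3-byte form EA 9D 98 at offsets 8–10.
Offset 8 falls in char 3's range; it's byte 1 of EA 9D 98 = 0xEA.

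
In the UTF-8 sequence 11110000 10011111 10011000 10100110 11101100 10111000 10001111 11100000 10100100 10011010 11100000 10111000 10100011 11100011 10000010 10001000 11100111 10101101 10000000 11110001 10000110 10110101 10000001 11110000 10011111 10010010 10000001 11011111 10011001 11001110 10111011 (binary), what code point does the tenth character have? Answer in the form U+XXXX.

U+03BB

Offset 0: leading byte 0xF0 = 11110000 → 4-byte char #1 = F0 9F 98 A6.
Offset 4: leading byte 0xEC = 11101100 → 3-byte char #2 = EC B8 8F.
Offset 7: leading byte 0xE0 = 11100000 → 3-byte char #3 = E0 A4 9A.
Offset 10: leading byte 0xE0 = 11100000 → 3-byte char #4 = E0 B8 A3.
Offset 13: leading byte 0xE3 = 11100011 → 3-byte char #5 = E3 82 88.
Offset 16: leading byte 0xE7 = 11100111 → 3-byte char #6 = E7 AD 80.
Offset 19: leading byte 0xF1 = 11110001 → 4-byte char #7 = F1 86 B5 81.
Offset 23: leading byte 0xF0 = 11110000 → 4-byte char #8 = F0 9F 92 81.
Offset 27: leading byte 0xDF = 11011111 → 2-byte char #9 = DF 99.
Offset 29: leading byte 0xCE = 11001110 → 2-byte char #10 = CE BB.
Leading byte 0xCE = 11001110 matches 110xxxxx → 2-byte sequence.
Byte 1: 0xCE = 11001110, payload 01110 (5 bits).
Byte 2: 0xBB = 10111011 (10xxxxxx ✓), payload 111011.
Concatenate: 01110111011 = 0x3BB (11 bits → U+03BB).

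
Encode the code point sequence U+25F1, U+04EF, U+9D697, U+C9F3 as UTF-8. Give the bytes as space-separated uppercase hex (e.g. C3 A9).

E2 97 B1 D3 AF F2 9D 9A 97 EC A7 B3

U+25F1: 3-byte form → E2 97 B1.
U+04EF: 2-byte form → D3 AF.
U+9D697: 4-byte form → F2 9D 9A 97.
U+C9F3: 3-byte form → EC A7 B3.
Concatenated (12 bytes): E2 97 B1 D3 AF F2 9D 9A 97 EC A7 B3.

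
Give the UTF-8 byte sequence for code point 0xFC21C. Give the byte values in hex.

U+FC21C = 0xFC21C = 1032732 decimal. In range U+10000–U+10FFFF → 4-byte form: 11110xxx 10xxxxxx 10xxxxxx 10xxxxxx.
Binary (21 bits): 011111100001000011100.
Split 3+6+6+6: 011 | 111100 | 001000 | 011100.
Byte 1: 11110011 = 0xF3.
Byte 2: 10111100 = 0xBC.
Byte 3: 10001000 = 0x88.
Byte 4: 10011100 = 0x9C.

F3 BC 88 9C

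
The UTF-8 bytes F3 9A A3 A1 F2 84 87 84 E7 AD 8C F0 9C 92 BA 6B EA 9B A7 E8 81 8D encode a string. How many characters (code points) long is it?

Byte at offset 0: 0xF3 = 11110011 → 4-byte char (#1). Advance 4.
Byte at offset 4: 0xF2 = 11110010 → 4-byte char (#2). Advance 4.
Byte at offset 8: 0xE7 = 11100111 → 3-byte char (#3). Advance 3.
Byte at offset 11: 0xF0 = 11110000 → 4-byte char (#4). Advance 4.
Byte at offset 15: 0x6B = 01101011 → 1-byte char (#5). Advance 1.
Byte at offset 16: 0xEA = 11101010 → 3-byte char (#6). Advance 3.
Byte at offset 19: 0xE8 = 11101000 → 3-byte char (#7). Advance 3.
Reached end at offset 22 after 7 code points.

7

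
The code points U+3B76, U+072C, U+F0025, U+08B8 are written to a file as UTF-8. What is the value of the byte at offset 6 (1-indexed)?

1-indexed offset 6 is 0-indexed offset 5.
U+3B76 → 3-byte form E3 AD B6 at offsets 0–2.
U+072C → 2-byte form DC AC at offsets 3–4.
U+F0025 → 4-byte form F3 B0 80 A5 at offsets 5–8.
Offset 5 falls in char 3's range; it's byte 1 of F3 B0 80 A5 = 0xF3.

0xF3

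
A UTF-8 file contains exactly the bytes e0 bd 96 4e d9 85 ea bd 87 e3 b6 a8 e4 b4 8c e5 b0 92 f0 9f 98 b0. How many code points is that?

Byte at offset 0: 0xE0 = 11100000 → 3-byte char (#1). Advance 3.
Byte at offset 3: 0x4E = 01001110 → 1-byte char (#2). Advance 1.
Byte at offset 4: 0xD9 = 11011001 → 2-byte char (#3). Advance 2.
Byte at offset 6: 0xEA = 11101010 → 3-byte char (#4). Advance 3.
Byte at offset 9: 0xE3 = 11100011 → 3-byte char (#5). Advance 3.
Byte at offset 12: 0xE4 = 11100100 → 3-byte char (#6). Advance 3.
Byte at offset 15: 0xE5 = 11100101 → 3-byte char (#7). Advance 3.
Byte at offset 18: 0xF0 = 11110000 → 4-byte char (#8). Advance 4.
Reached end at offset 22 after 8 code points.

8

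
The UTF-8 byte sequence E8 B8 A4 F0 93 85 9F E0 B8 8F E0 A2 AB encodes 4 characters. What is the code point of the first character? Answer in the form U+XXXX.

U+8E24

Offset 0: leading byte 0xE8 = 11101000 → 3-byte char #1 = E8 B8 A4.
Leading byte 0xE8 = 11101000 matches 1110xxxx → 3-byte sequence.
Byte 1: 0xE8 = 11101000, payload 1000 (4 bits).
Byte 2: 0xB8 = 10111000 (10xxxxxx ✓), payload 111000.
Byte 3: 0xA4 = 10100100 (10xxxxxx ✓), payload 100100.
Concatenate: 1000111000100100 = 0x8E24 (16 bits → U+8E24).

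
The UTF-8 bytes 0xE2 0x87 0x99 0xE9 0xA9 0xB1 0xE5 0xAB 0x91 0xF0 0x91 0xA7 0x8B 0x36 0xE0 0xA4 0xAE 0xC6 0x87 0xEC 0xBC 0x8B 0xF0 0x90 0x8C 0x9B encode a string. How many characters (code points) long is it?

9

Byte at offset 0: 0xE2 = 11100010 → 3-byte char (#1). Advance 3.
Byte at offset 3: 0xE9 = 11101001 → 3-byte char (#2). Advance 3.
Byte at offset 6: 0xE5 = 11100101 → 3-byte char (#3). Advance 3.
Byte at offset 9: 0xF0 = 11110000 → 4-byte char (#4). Advance 4.
Byte at offset 13: 0x36 = 00110110 → 1-byte char (#5). Advance 1.
Byte at offset 14: 0xE0 = 11100000 → 3-byte char (#6). Advance 3.
Byte at offset 17: 0xC6 = 11000110 → 2-byte char (#7). Advance 2.
Byte at offset 19: 0xEC = 11101100 → 3-byte char (#8). Advance 3.
Byte at offset 22: 0xF0 = 11110000 → 4-byte char (#9). Advance 4.
Reached end at offset 26 after 9 code points.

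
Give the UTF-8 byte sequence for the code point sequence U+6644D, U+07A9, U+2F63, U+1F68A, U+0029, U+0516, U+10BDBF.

F1 A6 91 8D DE A9 E2 BD A3 F0 9F 9A 8A 29 D4 96 F4 8B B6 BF

U+6644D: 4-byte form → F1 A6 91 8D.
U+07A9: 2-byte form → DE A9.
U+2F63: 3-byte form → E2 BD A3.
U+1F68A: 4-byte form → F0 9F 9A 8A.
U+0029: 1-byte form → 29.
U+0516: 2-byte form → D4 96.
U+10BDBF: 4-byte form → F4 8B B6 BF.
Concatenated (20 bytes): F1 A6 91 8D DE A9 E2 BD A3 F0 9F 9A 8A 29 D4 96 F4 8B B6 BF.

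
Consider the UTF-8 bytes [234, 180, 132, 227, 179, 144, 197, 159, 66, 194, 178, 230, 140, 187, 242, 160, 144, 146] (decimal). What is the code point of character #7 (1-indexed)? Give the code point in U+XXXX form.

Offset 0: leading byte 0xEA = 11101010 → 3-byte char #1 = EA B4 84.
Offset 3: leading byte 0xE3 = 11100011 → 3-byte char #2 = E3 B3 90.
Offset 6: leading byte 0xC5 = 11000101 → 2-byte char #3 = C5 9F.
Offset 8: leading byte 0x42 = 01000010 → 1-byte char #4 = 42.
Offset 9: leading byte 0xC2 = 11000010 → 2-byte char #5 = C2 B2.
Offset 11: leading byte 0xE6 = 11100110 → 3-byte char #6 = E6 8C BB.
Offset 14: leading byte 0xF2 = 11110010 → 4-byte char #7 = F2 A0 90 92.
Leading byte 0xF2 = 11110010 matches 11110xxx → 4-byte sequence.
Byte 1: 0xF2 = 11110010, payload 010 (3 bits).
Byte 2: 0xA0 = 10100000 (10xxxxxx ✓), payload 100000.
Byte 3: 0x90 = 10010000 (10xxxxxx ✓), payload 010000.
Byte 4: 0x92 = 10010010 (10xxxxxx ✓), payload 010010.
Concatenate: 010100000010000010010 = 0xA0412 (21 bits → U+A0412).

U+A0412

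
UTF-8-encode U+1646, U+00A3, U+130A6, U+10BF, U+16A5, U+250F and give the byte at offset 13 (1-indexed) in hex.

1-indexed offset 13 is 0-indexed offset 12.
U+1646 → 3-byte form E1 99 86 at offsets 0–2.
U+00A3 → 2-byte form C2 A3 at offsets 3–4.
U+130A6 → 4-byte form F0 93 82 A6 at offsets 5–8.
U+10BF → 3-byte form E1 82 BF at offsets 9–11.
U+16A5 → 3-byte form E1 9A A5 at offsets 12–14.
Offset 12 falls in char 5's range; it's byte 1 of E1 9A A5 = 0xE1.

0xE1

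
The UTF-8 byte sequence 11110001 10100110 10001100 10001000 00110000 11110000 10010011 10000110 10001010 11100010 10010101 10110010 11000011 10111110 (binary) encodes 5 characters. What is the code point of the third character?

U+1318A

Offset 0: leading byte 0xF1 = 11110001 → 4-byte char #1 = F1 A6 8C 88.
Offset 4: leading byte 0x30 = 00110000 → 1-byte char #2 = 30.
Offset 5: leading byte 0xF0 = 11110000 → 4-byte char #3 = F0 93 86 8A.
Leading byte 0xF0 = 11110000 matches 11110xxx → 4-byte sequence.
Byte 1: 0xF0 = 11110000, payload 000 (3 bits).
Byte 2: 0x93 = 10010011 (10xxxxxx ✓), payload 010011.
Byte 3: 0x86 = 10000110 (10xxxxxx ✓), payload 000110.
Byte 4: 0x8A = 10001010 (10xxxxxx ✓), payload 001010.
Concatenate: 000010011000110001010 = 0x1318A (21 bits → U+1318A).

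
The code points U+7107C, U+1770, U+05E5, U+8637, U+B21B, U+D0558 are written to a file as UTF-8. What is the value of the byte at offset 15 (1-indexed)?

1-indexed offset 15 is 0-indexed offset 14.
U+7107C → 4-byte form F1 B1 81 BC at offsets 0–3.
U+1770 → 3-byte form E1 9D B0 at offsets 4–6.
U+05E5 → 2-byte form D7 A5 at offsets 7–8.
U+8637 → 3-byte form E8 98 B7 at offsets 9–11.
U+B21B → 3-byte form EB 88 9B at offsets 12–14.
Offset 14 falls in char 5's range; it's byte 3 of EB 88 9B = 0x9B.

0x9B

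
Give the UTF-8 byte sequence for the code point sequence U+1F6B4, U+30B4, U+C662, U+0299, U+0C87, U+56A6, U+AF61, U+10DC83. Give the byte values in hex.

U+1F6B4: 4-byte form → F0 9F 9A B4.
U+30B4: 3-byte form → E3 82 B4.
U+C662: 3-byte form → EC 99 A2.
U+0299: 2-byte form → CA 99.
U+0C87: 3-byte form → E0 B2 87.
U+56A6: 3-byte form → E5 9A A6.
U+AF61: 3-byte form → EA BD A1.
U+10DC83: 4-byte form → F4 8D B2 83.
Concatenated (25 bytes): F0 9F 9A B4 E3 82 B4 EC 99 A2 CA 99 E0 B2 87 E5 9A A6 EA BD A1 F4 8D B2 83.

F0 9F 9A B4 E3 82 B4 EC 99 A2 CA 99 E0 B2 87 E5 9A A6 EA BD A1 F4 8D B2 83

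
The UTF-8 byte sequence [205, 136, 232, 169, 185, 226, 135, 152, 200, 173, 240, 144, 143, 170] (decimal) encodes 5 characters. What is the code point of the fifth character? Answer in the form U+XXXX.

Offset 0: leading byte 0xCD = 11001101 → 2-byte char #1 = CD 88.
Offset 2: leading byte 0xE8 = 11101000 → 3-byte char #2 = E8 A9 B9.
Offset 5: leading byte 0xE2 = 11100010 → 3-byte char #3 = E2 87 98.
Offset 8: leading byte 0xC8 = 11001000 → 2-byte char #4 = C8 AD.
Offset 10: leading byte 0xF0 = 11110000 → 4-byte char #5 = F0 90 8F AA.
Leading byte 0xF0 = 11110000 matches 11110xxx → 4-byte sequence.
Byte 1: 0xF0 = 11110000, payload 000 (3 bits).
Byte 2: 0x90 = 10010000 (10xxxxxx ✓), payload 010000.
Byte 3: 0x8F = 10001111 (10xxxxxx ✓), payload 001111.
Byte 4: 0xAA = 10101010 (10xxxxxx ✓), payload 101010.
Concatenate: 000010000001111101010 = 0x103EA (21 bits → U+103EA).

U+103EA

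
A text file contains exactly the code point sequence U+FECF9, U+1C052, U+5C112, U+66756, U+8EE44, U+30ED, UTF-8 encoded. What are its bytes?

U+FECF9: 4-byte form → F3 BE B3 B9.
U+1C052: 4-byte form → F0 9C 81 92.
U+5C112: 4-byte form → F1 9C 84 92.
U+66756: 4-byte form → F1 A6 9D 96.
U+8EE44: 4-byte form → F2 8E B9 84.
U+30ED: 3-byte form → E3 83 AD.
Concatenated (23 bytes): F3 BE B3 B9 F0 9C 81 92 F1 9C 84 92 F1 A6 9D 96 F2 8E B9 84 E3 83 AD.

F3 BE B3 B9 F0 9C 81 92 F1 9C 84 92 F1 A6 9D 96 F2 8E B9 84 E3 83 AD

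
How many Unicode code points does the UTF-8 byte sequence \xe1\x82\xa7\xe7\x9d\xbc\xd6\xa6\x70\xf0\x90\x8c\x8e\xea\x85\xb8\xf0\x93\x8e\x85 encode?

7

Byte at offset 0: 0xE1 = 11100001 → 3-byte char (#1). Advance 3.
Byte at offset 3: 0xE7 = 11100111 → 3-byte char (#2). Advance 3.
Byte at offset 6: 0xD6 = 11010110 → 2-byte char (#3). Advance 2.
Byte at offset 8: 0x70 = 01110000 → 1-byte char (#4). Advance 1.
Byte at offset 9: 0xF0 = 11110000 → 4-byte char (#5). Advance 4.
Byte at offset 13: 0xEA = 11101010 → 3-byte char (#6). Advance 3.
Byte at offset 16: 0xF0 = 11110000 → 4-byte char (#7). Advance 4.
Reached end at offset 20 after 7 code points.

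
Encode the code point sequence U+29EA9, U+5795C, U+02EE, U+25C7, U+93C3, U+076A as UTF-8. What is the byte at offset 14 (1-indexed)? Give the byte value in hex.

0xE9

1-indexed offset 14 is 0-indexed offset 13.
U+29EA9 → 4-byte form F0 A9 BA A9 at offsets 0–3.
U+5795C → 4-byte form F1 97 A5 9C at offsets 4–7.
U+02EE → 2-byte form CB AE at offsets 8–9.
U+25C7 → 3-byte form E2 97 87 at offsets 10–12.
U+93C3 → 3-byte form E9 8F 83 at offsets 13–15.
Offset 13 falls in char 5's range; it's byte 1 of E9 8F 83 = 0xE9.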